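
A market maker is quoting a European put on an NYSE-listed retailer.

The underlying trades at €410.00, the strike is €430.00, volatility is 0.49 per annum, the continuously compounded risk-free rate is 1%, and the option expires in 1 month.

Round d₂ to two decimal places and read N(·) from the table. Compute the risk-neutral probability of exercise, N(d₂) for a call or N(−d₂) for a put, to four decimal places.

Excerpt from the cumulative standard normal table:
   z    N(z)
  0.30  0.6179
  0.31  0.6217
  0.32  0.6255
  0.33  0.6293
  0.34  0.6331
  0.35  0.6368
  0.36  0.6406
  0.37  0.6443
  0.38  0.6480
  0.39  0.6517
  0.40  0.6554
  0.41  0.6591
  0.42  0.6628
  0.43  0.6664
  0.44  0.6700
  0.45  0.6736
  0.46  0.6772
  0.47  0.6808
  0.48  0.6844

0.6554

σ√T = 0.49·√0.08333 = 0.1415
ln(S/K) + (r + σ²/2)T = ln(410/430) + (0.01 + 0.49²/2)·0.08333 = -0.0476 + 0.0108 = -0.0368
d₁ = -0.0368 / 0.1415 = -0.2601 ≈ -0.26
d₂ = d₁ − σ√T = -0.2601 − 0.1415 = -0.4015 ≈ -0.40
Pr(exercise) under Q = N(−d₂) = N(0.40) = 0.6554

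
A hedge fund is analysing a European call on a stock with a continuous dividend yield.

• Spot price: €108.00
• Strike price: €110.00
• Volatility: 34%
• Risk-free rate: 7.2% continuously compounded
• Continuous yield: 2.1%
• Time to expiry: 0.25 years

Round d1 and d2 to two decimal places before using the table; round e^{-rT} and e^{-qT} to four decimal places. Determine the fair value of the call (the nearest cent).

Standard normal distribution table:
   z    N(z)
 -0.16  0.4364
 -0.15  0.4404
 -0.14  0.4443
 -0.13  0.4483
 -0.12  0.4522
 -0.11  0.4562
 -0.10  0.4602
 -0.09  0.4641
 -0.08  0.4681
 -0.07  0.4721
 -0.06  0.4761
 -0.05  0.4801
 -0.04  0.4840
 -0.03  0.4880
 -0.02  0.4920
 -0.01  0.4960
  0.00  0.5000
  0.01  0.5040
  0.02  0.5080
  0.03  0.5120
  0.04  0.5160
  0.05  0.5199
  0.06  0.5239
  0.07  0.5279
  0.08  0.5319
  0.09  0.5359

σ√T = 0.34 × 0.5000 = 0.1700
d₁ = [ln(108/110) + (0.072 − 0.021 + 0.34²/2)·0.25] / 0.1700 = [-0.0183 + 0.0272] / 0.1700 = 0.0521 which rounds to 0.05
d₂ = d₁ − σ√T = 0.0521 − 0.1700 = -0.1179 which rounds to -0.12
exp(−qT) = exp(−0.021·0.25) = 0.9948;  exp(−rT) = exp(−0.072·0.25) = 0.9822
N(d₁) = N(0.05) = 0.5199;  N(d₂) = N(-0.12) = 0.4522
C = 108·0.9948·0.5199 − 110·0.9822·0.4522 = 55.8572 − 48.8566 = 7.0006

€7.00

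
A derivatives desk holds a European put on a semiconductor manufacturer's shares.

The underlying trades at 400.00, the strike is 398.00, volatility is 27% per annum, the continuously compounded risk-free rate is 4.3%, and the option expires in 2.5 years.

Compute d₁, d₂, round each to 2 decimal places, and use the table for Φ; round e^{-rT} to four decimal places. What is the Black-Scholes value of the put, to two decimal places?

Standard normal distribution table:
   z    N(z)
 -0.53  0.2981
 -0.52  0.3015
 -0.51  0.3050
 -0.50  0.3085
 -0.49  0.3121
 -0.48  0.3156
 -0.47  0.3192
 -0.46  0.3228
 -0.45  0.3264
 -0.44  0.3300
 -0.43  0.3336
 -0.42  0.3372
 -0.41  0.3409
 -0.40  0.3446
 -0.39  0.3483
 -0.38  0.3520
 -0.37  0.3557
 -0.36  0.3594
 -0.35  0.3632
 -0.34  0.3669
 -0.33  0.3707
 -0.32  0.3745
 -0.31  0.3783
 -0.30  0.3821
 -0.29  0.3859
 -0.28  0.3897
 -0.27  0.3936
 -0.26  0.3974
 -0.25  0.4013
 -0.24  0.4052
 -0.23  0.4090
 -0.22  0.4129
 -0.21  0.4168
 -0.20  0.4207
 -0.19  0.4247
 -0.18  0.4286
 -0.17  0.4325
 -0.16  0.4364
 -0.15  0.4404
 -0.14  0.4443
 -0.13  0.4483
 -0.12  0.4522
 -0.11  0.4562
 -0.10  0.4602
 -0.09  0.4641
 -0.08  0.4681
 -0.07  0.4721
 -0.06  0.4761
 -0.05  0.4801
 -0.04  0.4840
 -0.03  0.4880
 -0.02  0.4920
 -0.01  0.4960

σ√T = 0.27·√2.5 = 0.4269
ln(S/K) + (r + σ²/2)T = ln(400/398) + (0.043 + 0.27²/2)·2.5 = 0.0050 + 0.1986 = 0.2036
d₁ = 0.2036 / 0.4269 = 0.4770 which rounds to 0.48
d₂ = d₁ − σ√T = 0.4770 − 0.4269 = 0.0501 which rounds to 0.05
exp(−rT) = exp(−0.043·2.5) = 0.8981
N(−d₂) = N(-0.05) = 0.4801;  N(−d₁) = N(-0.48) = 0.3156
P = 398·0.8981·0.4801 − 400·0.3156 = 171.6088 − 126.2400 = 45.3688

45.37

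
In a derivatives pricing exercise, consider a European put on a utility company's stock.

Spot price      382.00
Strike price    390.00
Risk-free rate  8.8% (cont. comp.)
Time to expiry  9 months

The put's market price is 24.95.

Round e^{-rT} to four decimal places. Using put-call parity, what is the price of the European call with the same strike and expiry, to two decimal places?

e^(−rT) = e^(−0.088·0.75) = 0.9361
Put-call parity: C − P = S − K·e^(−rT) = 382 − 390·0.9361 = 382 − 365.0790 = 16.9210
C = P + (C − P) = 24.95 + (16.9210) = 41.8710

41.87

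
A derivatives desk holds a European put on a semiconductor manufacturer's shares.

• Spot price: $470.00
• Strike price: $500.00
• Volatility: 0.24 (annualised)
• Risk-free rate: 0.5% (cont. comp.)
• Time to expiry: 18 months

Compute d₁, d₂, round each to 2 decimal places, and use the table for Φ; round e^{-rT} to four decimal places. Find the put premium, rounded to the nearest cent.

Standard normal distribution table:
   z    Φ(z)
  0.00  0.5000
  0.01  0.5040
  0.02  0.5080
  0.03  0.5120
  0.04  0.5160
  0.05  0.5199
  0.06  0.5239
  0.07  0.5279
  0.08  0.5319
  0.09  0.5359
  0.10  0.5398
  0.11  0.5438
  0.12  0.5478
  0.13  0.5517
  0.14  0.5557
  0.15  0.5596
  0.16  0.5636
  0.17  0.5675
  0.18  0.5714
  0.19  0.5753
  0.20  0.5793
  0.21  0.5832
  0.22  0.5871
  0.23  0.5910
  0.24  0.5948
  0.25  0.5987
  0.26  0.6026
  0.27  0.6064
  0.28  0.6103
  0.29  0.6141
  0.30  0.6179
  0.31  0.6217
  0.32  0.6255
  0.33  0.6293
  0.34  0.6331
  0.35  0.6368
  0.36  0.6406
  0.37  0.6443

σ√T = 0.24 × 1.2247 = 0.2939
ln(S/K) + (r + σ²/2)T = ln(470/500) + (0.005 + 0.24²/2)·1.5 = -0.0619 + 0.0507 = -0.0112
d₁ = -0.0112 / 0.2939 = -0.0380 ⇒ -0.04
d₂ = d₁ − σ√T = -0.0380 − 0.2939 = -0.3320 ⇒ -0.33
exp(−rT) = exp(−0.005·1.5) = 0.9925
N(−d₂) = N(0.33) = 0.6293;  N(−d₁) = N(0.04) = 0.5160
P = 500·0.9925·0.6293 − 470·0.5160 = 312.2901 − 242.5200 = 69.7701

$69.77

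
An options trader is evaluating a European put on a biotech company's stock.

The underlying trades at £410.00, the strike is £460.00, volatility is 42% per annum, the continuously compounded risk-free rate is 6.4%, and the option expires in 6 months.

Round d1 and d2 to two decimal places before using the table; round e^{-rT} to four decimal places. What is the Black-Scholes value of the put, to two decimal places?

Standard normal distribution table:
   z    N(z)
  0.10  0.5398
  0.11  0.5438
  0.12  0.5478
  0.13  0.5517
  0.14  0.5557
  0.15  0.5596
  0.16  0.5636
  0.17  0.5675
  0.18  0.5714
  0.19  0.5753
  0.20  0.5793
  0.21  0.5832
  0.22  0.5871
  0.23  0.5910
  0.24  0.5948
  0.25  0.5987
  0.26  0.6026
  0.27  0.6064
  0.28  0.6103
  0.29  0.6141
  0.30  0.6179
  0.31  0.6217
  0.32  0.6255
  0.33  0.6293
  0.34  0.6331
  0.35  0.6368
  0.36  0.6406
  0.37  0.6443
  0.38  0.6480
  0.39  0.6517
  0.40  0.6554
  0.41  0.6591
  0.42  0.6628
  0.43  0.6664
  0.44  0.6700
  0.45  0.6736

£70.69

σ√T = 0.42 × 0.7071 = 0.2970
d₁ = [ln(410/460) + (0.064 + ½·0.42²)·0.5] / (σ√T) = (-0.1151 + 0.0761) / 0.2970 = -0.1312 ⇒ -0.13
d₂ = -0.1312 − 0.2970 = -0.4282 ⇒ -0.43
e^(−rT) = e^(−0.064·0.5) = 0.9685
N(−d₂) = N(0.43) = 0.6664;  N(−d₁) = N(0.13) = 0.5517
P = 460·0.9685·0.6664 − 410·0.5517 = 296.8879 − 226.1970 = 70.6909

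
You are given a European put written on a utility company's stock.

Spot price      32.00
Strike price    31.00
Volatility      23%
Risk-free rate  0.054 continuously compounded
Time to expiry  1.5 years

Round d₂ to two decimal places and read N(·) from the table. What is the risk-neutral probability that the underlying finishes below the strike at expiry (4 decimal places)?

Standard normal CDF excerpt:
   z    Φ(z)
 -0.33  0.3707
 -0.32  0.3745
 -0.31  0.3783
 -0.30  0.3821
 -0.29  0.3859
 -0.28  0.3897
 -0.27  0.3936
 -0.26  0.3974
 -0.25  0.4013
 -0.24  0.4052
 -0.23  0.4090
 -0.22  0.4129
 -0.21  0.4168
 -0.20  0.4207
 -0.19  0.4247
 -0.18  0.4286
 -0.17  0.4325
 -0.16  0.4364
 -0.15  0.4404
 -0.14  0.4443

T = 1.5;  σ√T = 0.2817
ln(S/K) + (r + σ²/2)T = ln(32/31) + (0.054 + 0.23²/2)·1.5 = 0.0317 + 0.1207 = 0.1524
d₁ = 0.1524 / 0.2817 = 0.5411 ⇒ 0.54
d₂ = d₁ − σ√T = 0.5411 − 0.2817 = 0.2594 ⇒ 0.26
Risk-neutral Pr[S_T < K] = N(−d₂) = N(-0.26) = 0.3974

0.3974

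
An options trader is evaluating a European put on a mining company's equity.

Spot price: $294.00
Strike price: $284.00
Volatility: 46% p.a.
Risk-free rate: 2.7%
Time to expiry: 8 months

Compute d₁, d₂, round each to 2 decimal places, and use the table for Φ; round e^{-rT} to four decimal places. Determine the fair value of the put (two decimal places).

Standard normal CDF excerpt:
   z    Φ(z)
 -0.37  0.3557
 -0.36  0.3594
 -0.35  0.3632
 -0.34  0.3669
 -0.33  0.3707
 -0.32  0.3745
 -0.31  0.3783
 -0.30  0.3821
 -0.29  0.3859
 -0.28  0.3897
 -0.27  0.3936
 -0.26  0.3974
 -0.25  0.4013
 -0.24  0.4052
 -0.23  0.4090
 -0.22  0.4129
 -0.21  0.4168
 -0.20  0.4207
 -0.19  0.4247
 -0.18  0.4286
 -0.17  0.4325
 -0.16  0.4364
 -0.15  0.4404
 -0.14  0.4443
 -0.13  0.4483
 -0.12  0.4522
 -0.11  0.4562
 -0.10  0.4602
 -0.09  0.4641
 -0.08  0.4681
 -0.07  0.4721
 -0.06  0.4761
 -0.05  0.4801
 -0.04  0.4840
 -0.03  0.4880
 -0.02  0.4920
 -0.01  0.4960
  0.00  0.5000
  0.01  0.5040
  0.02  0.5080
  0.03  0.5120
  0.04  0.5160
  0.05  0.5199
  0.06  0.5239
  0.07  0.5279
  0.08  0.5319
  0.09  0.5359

σ√T = 0.46 × 0.8165 = 0.3756
d₁ = [ln(294/284) + (0.027 + ½·0.46²)·0.6667] / (σ√T) = (0.0346 + 0.0885) / 0.3756 = 0.3279 which rounds to 0.33
d₂ = 0.3279 − 0.3756 = -0.0477 which rounds to -0.05
exp(−rT) = exp(−0.027·0.6667) = 0.9822
N(−d₂) = N(0.05) = 0.5199;  N(−d₁) = N(-0.33) = 0.3707
P = 284·0.9822·0.5199 − 294·0.3707 = 145.0234 − 108.9858 = 36.0376

$36.04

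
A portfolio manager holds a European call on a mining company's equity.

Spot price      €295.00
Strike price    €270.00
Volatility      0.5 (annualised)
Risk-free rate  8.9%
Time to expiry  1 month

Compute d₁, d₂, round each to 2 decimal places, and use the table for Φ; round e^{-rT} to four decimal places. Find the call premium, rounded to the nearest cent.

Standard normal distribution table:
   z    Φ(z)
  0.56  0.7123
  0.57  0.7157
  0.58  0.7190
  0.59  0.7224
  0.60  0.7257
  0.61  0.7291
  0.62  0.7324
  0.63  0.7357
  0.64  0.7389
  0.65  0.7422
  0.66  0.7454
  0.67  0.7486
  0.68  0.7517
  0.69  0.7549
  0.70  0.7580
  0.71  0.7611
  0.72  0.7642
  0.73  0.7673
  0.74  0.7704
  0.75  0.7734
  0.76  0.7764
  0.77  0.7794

€33.66

σ√T = 0.5·√0.08333 = 0.1443
d₁ = [ln(295/270) + (0.089 + 0.5²/2)·0.08333] / 0.1443 = [0.0886 + 0.0178] / 0.1443 = 0.7371 ≈ 0.74
d₂ = d₁ − σ√T = 0.7371 − 0.1443 = 0.5927 ≈ 0.59
exp(−rT) = exp(−0.089·0.08333) = 0.9926
N(d₁) = N(0.74) = 0.7704;  N(d₂) = N(0.59) = 0.7224
C = 295·0.7704 − 270·0.9926·0.7224 = 227.2680 − 193.6046 = 33.6634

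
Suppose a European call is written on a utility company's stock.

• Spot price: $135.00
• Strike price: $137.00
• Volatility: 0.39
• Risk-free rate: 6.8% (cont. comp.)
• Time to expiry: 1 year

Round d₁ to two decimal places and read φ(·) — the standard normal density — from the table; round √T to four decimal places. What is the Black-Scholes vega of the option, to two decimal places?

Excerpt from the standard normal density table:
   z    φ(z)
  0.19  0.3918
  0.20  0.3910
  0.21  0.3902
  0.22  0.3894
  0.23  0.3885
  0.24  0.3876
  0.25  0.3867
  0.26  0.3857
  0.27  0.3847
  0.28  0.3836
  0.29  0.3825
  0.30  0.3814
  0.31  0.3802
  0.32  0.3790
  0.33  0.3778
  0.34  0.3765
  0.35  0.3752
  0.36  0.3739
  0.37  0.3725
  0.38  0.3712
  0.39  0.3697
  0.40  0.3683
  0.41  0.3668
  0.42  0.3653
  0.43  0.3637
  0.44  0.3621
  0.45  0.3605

51.00

T = 1;  σ√T = 0.3900
ln(S/K) + (r + σ²/2)T = ln(135/137) + (0.068 + 0.39²/2)·1 = -0.0147 + 0.1441 = 0.1293
d₁ = 0.1293 / 0.3900 = 0.3317 ⇒ 0.33
√T = √1 = 1.0000
φ(d₁) = φ(0.33) = 0.3778
vega = S·φ(d₁)·√T = 135·0.3778·1.0000 = 51.0030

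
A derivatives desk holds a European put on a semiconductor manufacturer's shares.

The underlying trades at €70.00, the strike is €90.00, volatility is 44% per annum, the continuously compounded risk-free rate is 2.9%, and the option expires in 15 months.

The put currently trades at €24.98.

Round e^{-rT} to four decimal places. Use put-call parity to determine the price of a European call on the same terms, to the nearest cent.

€8.18

e^(−rT) = e^(−0.029·1.25) = 0.9644
Put-call parity: C − P = S − K·e^(−rT) = 70 − 90·0.9644 = 70 − 86.7960 = -16.7960
C = P + (C − P) = 24.98 + (-16.7960) = 8.1840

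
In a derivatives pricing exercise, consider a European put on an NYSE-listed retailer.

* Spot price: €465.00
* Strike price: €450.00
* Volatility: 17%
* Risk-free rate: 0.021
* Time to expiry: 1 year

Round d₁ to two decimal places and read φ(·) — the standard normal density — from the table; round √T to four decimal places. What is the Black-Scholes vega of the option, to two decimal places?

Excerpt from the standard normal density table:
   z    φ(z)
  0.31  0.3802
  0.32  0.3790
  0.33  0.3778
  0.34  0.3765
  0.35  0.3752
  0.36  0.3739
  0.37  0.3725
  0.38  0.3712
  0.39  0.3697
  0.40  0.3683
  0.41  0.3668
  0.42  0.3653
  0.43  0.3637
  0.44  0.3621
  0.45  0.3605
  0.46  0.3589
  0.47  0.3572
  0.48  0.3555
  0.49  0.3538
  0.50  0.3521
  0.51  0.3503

171.26

σ√T = 0.17 × 1.0000 = 0.1700
d₁ = [ln(465/450) + (0.021 + 0.17²/2)·1] / 0.1700 = [0.0328 + 0.0355] / 0.1700 = 0.4014 → 0.40
√T = √1 = 1.0000
φ(d₁) = φ(0.40) = 0.3683
vega = S·φ(d₁)·√T = 465·0.3683·1.0000 = 171.2595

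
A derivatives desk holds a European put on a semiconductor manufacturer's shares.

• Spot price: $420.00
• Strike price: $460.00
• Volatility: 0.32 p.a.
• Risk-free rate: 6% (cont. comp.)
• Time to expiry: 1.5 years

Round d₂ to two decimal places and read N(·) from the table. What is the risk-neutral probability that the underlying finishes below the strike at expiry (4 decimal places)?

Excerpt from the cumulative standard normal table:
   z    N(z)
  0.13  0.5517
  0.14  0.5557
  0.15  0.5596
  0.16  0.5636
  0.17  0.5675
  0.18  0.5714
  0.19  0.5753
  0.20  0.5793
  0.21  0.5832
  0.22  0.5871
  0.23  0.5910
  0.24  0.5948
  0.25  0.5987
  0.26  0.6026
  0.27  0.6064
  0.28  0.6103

0.5793

T = 1.5;  σ√T = 0.3919
d₁ = [ln(420/460) + (0.06 + ½·0.32²)·1.5] / (σ√T) = (-0.0910 + 0.1668) / 0.3919 = 0.1935 → 0.19
d₂ = 0.1935 − 0.3919 = -0.1984 → -0.20
Pr(exercise) under Q = N(−d₂) = N(0.20) = 0.5793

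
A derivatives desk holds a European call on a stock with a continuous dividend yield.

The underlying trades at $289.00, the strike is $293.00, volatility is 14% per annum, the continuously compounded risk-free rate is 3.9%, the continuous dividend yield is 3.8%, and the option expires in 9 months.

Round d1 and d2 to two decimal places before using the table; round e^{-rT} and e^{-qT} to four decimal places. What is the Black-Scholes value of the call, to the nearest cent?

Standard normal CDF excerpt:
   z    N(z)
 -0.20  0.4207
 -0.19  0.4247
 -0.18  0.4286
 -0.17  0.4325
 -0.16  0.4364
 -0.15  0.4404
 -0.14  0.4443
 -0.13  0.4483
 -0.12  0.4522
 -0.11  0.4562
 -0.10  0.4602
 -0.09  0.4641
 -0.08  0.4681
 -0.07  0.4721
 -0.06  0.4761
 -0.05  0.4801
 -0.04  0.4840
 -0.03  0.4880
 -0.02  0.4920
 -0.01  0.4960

$11.78

σ√T = 0.14 × 0.8660 = 0.1212
d₁ = [ln(289/293) + (0.039 − 0.038 + 0.14²/2)·0.75] / 0.1212 = [-0.0137 + 0.0081] / 0.1212 = -0.0466 ⇒ -0.05
d₂ = d₁ − σ√T = -0.0466 − 0.1212 = -0.1678 ⇒ -0.17
e^(−qT) = e^(−0.038·0.75) = 0.9719;  e^(−rT) = e^(−0.039·0.75) = 0.9712
N(d₁) = N(-0.05) = 0.4801;  N(d₂) = N(-0.17) = 0.4325
C = 289·0.9719·0.4801 − 293·0.9712·0.4325 = 134.8501 − 123.0729 = 11.7772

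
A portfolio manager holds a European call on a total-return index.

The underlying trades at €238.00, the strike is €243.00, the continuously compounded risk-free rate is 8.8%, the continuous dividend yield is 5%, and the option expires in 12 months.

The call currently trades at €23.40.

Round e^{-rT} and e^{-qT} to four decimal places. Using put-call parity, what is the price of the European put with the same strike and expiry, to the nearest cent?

€19.55

exp(−qT) = exp(−0.05·1) = 0.9512;  exp(−rT) = exp(−0.088·1) = 0.9158
Put-call parity: C − P = S·e^(−qT) − K·e^(−rT) = 238·0.9512 − 243·0.9158 = 226.3856 − 222.5394 = 3.8462
P = C − (C − P) = 23.40 − (3.8462) = 19.5538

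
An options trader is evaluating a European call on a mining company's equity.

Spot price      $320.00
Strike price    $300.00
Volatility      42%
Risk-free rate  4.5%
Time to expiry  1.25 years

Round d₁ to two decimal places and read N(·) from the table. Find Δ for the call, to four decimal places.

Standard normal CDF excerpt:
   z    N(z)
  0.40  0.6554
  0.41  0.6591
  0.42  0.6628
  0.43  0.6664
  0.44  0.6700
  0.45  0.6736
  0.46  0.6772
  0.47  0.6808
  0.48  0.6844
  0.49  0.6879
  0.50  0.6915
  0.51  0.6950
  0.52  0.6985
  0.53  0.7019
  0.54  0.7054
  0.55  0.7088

T = 1.25;  σ√T = 0.4696
d₁ = [ln(320/300) + (0.045 + 0.42²/2)·1.25] / 0.4696 = [0.0645 + 0.1665] / 0.4696 = 0.4920 which rounds to 0.49
N(d₁) = N(0.49) = 0.6879
Δ_call = N(d₁) = 0.6879

0.6879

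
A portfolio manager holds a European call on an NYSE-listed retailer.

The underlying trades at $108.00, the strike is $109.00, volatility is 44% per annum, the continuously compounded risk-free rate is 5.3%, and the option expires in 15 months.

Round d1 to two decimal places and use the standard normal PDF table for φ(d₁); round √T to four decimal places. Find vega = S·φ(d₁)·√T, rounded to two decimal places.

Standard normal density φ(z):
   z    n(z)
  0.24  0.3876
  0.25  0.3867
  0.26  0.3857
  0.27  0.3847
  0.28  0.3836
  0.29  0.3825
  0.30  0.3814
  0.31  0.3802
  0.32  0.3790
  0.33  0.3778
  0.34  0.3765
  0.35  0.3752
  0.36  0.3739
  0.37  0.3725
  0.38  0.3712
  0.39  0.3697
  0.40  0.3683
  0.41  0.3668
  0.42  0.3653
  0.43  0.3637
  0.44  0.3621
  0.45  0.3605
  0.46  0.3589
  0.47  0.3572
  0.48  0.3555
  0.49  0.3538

σ√T = 0.44 × 1.1180 = 0.4919
d₁ = [ln(108/109) + (0.053 + 0.44²/2)·1.25] / 0.4919 = [-0.0092 + 0.1872] / 0.4919 = 0.3619 → 0.36
√T = √1.25 = 1.1180
φ(d₁) = φ(0.36) = 0.3739
vega = S·φ(d₁)·√T = 108·0.3739·1.1180 = 45.1462
(The put has the same vega.)

45.15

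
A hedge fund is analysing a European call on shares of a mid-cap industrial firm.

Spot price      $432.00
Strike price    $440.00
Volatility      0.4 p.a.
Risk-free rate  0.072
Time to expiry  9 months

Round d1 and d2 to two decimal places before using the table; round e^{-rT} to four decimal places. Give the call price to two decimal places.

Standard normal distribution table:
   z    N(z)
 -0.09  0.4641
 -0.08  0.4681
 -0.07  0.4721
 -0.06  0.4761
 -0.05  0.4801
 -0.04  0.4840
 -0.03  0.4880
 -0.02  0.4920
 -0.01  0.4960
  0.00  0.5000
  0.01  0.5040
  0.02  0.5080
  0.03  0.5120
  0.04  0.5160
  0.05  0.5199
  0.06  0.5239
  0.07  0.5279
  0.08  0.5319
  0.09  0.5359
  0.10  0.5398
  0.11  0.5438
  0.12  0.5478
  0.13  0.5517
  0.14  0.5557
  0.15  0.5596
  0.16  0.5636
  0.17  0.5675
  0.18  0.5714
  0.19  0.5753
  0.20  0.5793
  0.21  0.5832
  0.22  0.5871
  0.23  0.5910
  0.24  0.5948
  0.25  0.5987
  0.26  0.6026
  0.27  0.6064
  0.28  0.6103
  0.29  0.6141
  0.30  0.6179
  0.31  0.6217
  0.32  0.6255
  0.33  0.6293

σ√T = 0.4·√0.75 = 0.3464
d₁ = [ln(432/440) + (0.072 + ½·0.4²)·0.75] / (σ√T) = (-0.0183 + 0.1140) / 0.3464 = 0.2761 → 0.28
d₂ = 0.2761 − 0.3464 = -0.0703 → -0.07
e^(−rT) = e^(−0.072·0.75) = 0.9474
N(d₁) = N(0.28) = 0.6103;  N(d₂) = N(-0.07) = 0.4721
C = 432·0.6103 − 440·0.9474·0.4721 = 263.6496 − 196.7977 = 66.8519

$66.85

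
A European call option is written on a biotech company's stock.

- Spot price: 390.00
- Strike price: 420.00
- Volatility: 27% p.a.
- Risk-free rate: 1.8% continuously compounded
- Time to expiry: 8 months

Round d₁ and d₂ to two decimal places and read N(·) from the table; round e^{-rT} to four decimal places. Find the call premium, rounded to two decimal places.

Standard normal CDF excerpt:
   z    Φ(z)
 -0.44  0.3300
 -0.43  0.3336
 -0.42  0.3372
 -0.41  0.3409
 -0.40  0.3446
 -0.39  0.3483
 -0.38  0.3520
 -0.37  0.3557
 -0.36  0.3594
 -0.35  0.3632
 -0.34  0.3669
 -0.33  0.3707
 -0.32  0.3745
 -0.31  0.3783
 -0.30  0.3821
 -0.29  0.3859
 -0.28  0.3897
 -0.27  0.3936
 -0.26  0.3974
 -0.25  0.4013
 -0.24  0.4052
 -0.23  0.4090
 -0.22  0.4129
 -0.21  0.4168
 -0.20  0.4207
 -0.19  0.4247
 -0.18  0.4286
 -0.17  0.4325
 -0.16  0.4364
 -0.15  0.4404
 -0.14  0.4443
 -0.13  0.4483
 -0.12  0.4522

24.13

T = 0.6667;  σ√T = 0.2205
d₁ = [ln(390/420) + (0.018 + ½·0.27²)·0.6667] / (σ√T) = (-0.0741 + 0.0363) / 0.2205 = -0.1715 ≈ -0.17
d₂ = -0.1715 − 0.2205 = -0.3920 ≈ -0.39
exp(−rT) = exp(−0.018·0.6667) = 0.9881
N(d₁) = N(-0.17) = 0.4325;  N(d₂) = N(-0.39) = 0.3483
C = 390·0.4325 − 420·0.9881·0.3483 = 168.6750 − 144.5452 = 24.1298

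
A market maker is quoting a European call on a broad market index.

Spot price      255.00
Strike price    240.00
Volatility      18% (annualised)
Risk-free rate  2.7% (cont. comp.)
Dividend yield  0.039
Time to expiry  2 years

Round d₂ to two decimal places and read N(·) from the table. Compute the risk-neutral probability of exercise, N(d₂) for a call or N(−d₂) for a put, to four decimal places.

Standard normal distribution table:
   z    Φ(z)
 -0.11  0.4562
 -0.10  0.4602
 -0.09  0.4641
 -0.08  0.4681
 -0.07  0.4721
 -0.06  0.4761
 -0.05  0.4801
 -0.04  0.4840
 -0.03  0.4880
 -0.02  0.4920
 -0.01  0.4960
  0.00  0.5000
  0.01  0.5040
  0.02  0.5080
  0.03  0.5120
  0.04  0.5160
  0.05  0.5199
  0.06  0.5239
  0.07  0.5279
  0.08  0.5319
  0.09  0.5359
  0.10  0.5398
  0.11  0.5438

0.5080

T = 2;  σ√T = 0.2546
d₁ = [ln(255/240) + (0.027 − 0.039 + 0.18²/2)·2] / 0.2546 = [0.0606 + 0.0084] / 0.2546 = 0.2712 which rounds to 0.27
d₂ = d₁ − σ√T = 0.2712 − 0.2546 = 0.0166 which rounds to 0.02
Risk-neutral Pr[S_T > K] = N(d₂) = N(0.02) = 0.5080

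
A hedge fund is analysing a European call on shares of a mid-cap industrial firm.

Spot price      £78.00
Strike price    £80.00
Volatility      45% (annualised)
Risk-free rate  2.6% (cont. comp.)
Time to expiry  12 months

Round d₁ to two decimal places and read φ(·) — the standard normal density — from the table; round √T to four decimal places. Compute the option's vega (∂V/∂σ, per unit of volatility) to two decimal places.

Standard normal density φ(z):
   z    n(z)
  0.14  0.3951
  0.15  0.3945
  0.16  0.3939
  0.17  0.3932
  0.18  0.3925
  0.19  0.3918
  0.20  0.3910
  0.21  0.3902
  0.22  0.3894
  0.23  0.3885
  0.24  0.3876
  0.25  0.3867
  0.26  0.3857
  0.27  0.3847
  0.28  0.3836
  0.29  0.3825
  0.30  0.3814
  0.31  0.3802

30.30

σ√T = 0.45 × 1.0000 = 0.4500
ln(S/K) + (r + σ²/2)T = ln(78/80) + (0.026 + 0.45²/2)·1 = -0.0253 + 0.1273 = 0.1019
d₁ = 0.1019 / 0.4500 = 0.2265 ≈ 0.23
√T = √1 = 1.0000
φ(d₁) = φ(0.23) = 0.3885
vega = S·φ(d₁)·√T = 78·0.3885·1.0000 = 30.3030
(The put has the same vega.)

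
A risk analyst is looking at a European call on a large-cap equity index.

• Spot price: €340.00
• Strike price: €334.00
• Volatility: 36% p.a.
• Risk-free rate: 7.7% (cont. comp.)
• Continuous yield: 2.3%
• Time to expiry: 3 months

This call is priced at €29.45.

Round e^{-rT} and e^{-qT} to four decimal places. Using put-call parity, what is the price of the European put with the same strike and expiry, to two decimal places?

e^(−qT) = e^(−0.023·0.25) = 0.9943;  e^(−rT) = e^(−0.077·0.25) = 0.9809
Put-call parity: C − P = S·e^(−qT) − K·e^(−rT) = 340·0.9943 − 334·0.9809 = 338.0620 − 327.6206 = 10.4414
P = C − (C − P) = 29.45 − (10.4414) = 19.0086

€19.01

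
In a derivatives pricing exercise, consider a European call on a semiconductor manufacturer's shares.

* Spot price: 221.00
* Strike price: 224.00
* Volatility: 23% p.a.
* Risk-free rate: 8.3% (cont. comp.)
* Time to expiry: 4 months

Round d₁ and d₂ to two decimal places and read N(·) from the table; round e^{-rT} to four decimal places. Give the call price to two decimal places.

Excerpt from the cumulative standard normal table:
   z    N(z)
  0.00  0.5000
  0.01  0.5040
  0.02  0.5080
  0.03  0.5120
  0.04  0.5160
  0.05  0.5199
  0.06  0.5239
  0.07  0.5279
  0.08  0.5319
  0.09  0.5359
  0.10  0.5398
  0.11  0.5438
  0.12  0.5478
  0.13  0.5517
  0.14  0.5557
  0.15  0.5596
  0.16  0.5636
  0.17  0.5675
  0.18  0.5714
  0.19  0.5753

12.99

σ√T = 0.23·√0.3333 = 0.1328
ln(S/K) + (r + σ²/2)T = ln(221/224) + (0.083 + 0.23²/2)·0.3333 = -0.0135 + 0.0365 = 0.0230
d₁ = 0.0230 / 0.1328 = 0.1732 → 0.17
d₂ = d₁ − σ√T = 0.1732 − 0.1328 = 0.0404 → 0.04
exp(−rT) = exp(−0.083·0.3333) = 0.9727
C = 221·N(0.17) − 224·0.9727·N(0.04) = 221·0.5675 − 224·0.9727·0.5160 = 125.4175 − 112.4286 = 12.9889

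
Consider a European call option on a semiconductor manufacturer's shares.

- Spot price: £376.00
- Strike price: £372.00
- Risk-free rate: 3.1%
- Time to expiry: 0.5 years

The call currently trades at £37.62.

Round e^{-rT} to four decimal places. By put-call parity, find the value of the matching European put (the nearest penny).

£27.89

exp(−rT) = exp(−0.031·0.5) = 0.9846
Put-call parity: C − P = S − K·e^(−rT) = 376 − 372·0.9846 = 376 − 366.2712 = 9.7288
P = C − (C − P) = 37.62 − (9.7288) = 27.8912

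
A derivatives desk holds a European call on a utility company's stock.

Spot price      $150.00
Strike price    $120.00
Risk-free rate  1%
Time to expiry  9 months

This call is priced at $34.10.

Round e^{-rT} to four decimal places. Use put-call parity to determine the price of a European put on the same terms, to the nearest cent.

e^(−rT) = e^(−0.01·0.75) = 0.9925
Put-call parity: C − P = S − K·e^(−rT) = 150 − 120·0.9925 = 150 − 119.1000 = 30.9000
P = C − (C − P) = 34.10 − (30.9000) = 3.2000

$3.20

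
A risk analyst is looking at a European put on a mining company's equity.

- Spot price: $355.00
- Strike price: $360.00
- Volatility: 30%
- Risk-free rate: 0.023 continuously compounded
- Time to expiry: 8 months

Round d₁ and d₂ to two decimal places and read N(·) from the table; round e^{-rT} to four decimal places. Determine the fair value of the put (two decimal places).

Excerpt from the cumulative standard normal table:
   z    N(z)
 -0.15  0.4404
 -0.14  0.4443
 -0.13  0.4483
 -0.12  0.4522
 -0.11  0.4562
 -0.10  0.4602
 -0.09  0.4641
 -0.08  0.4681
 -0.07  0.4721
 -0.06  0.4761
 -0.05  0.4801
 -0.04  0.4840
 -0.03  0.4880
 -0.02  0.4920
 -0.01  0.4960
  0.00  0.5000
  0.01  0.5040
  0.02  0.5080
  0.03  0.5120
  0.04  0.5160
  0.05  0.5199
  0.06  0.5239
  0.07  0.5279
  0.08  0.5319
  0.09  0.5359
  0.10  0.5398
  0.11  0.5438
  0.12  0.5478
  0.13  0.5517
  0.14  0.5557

σ√T = 0.3·√0.6667 = 0.2449
d₁ = [ln(355/360) + (0.023 + ½·0.3²)·0.6667] / (σ√T) = (-0.0140 + 0.0453) / 0.2449 = 0.1280 which rounds to 0.13
d₂ = 0.1280 − 0.2449 = -0.1170 which rounds to -0.12
exp(−rT) = exp(−0.023·0.6667) = 0.9848
N(−d₂) = N(0.12) = 0.5478;  N(−d₁) = N(-0.13) = 0.4483
P = 360·0.9848·0.5478 − 355·0.4483 = 194.2104 − 159.1465 = 35.0639

$35.06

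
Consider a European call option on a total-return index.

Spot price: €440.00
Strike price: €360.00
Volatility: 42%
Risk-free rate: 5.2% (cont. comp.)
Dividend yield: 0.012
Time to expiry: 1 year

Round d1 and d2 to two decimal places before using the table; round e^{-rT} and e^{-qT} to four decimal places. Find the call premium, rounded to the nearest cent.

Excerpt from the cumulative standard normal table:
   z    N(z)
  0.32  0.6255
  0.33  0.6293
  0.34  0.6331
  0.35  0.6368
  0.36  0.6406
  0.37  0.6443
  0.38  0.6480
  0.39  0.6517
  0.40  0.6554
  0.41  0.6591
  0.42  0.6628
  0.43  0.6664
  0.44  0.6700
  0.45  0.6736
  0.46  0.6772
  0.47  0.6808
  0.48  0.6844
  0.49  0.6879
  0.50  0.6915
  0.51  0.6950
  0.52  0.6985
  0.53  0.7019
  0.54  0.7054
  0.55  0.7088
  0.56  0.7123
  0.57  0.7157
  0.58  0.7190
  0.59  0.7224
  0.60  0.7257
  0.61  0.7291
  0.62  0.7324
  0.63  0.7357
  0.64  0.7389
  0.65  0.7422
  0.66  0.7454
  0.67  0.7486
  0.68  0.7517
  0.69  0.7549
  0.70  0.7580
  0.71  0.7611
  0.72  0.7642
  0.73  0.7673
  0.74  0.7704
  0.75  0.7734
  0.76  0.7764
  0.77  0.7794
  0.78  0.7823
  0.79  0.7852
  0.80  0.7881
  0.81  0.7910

€121.19

σ√T = 0.42·√1 = 0.4200
d₁ = [ln(440/360) + (0.052 − 0.012 + 0.42²/2)·1] / 0.4200 = [0.2007 + 0.1282] / 0.4200 = 0.7830 ⇒ 0.78
d₂ = d₁ − σ√T = 0.7830 − 0.4200 = 0.3630 ⇒ 0.36
e^(−qT) = e^(−0.012·1) = 0.9881;  e^(−rT) = e^(−0.052·1) = 0.9493
C = 440·0.9881·N(0.78) − 360·0.9493·N(0.36) = 440·0.9881·0.7823 − 360·0.9493·0.6406 = 340.1159 − 218.9238 = 121.1921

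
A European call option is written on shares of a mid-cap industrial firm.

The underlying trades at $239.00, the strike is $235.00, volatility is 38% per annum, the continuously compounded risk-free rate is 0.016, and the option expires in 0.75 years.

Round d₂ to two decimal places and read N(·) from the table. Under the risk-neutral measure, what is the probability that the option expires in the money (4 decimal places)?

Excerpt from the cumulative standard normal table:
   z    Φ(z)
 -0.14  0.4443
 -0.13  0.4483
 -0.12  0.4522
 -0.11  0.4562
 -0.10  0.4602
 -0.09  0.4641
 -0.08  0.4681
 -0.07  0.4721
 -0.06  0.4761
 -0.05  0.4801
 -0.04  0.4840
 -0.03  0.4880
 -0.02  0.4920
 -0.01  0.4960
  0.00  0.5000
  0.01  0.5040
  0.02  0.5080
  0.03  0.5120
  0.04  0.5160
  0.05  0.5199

0.4681

σ√T = 0.38 × 0.8660 = 0.3291
d₁ = [ln(239/235) + (0.016 + 0.38²/2)·0.75] / 0.3291 = [0.0169 + 0.0662] / 0.3291 = 0.2523 which rounds to 0.25
d₂ = d₁ − σ√T = 0.2523 − 0.3291 = -0.0768 which rounds to -0.08
Pr(exercise) under Q = N(d₂) = 0.4681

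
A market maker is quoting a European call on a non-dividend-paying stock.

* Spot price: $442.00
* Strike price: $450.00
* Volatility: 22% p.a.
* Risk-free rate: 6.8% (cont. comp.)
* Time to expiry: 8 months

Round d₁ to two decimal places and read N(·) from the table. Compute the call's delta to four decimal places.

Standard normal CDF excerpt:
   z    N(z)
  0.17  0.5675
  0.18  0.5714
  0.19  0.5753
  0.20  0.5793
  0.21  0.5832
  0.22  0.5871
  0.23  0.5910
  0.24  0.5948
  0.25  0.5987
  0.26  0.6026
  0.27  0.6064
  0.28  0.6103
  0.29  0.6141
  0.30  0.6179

0.5948

σ√T = 0.22 × 0.8165 = 0.1796
ln(S/K) + (r + σ²/2)T = ln(442/450) + (0.068 + 0.22²/2)·0.6667 = -0.0179 + 0.0615 = 0.0435
d₁ = 0.0435 / 0.1796 = 0.2423 ⇒ 0.24
N(d₁) = N(0.24) = 0.5948
Δ_call = N(d₁) = 0.5948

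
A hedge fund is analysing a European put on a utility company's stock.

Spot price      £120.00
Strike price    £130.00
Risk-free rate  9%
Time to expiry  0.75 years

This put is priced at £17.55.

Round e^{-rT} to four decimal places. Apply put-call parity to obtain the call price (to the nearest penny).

£16.04

exp(−rT) = exp(−0.09·0.75) = 0.9347
Put-call parity: C − P = S − K·e^(−rT) = 120 − 130·0.9347 = 120 − 121.5110 = -1.5110
C = P + (C − P) = 17.55 + (-1.5110) = 16.0390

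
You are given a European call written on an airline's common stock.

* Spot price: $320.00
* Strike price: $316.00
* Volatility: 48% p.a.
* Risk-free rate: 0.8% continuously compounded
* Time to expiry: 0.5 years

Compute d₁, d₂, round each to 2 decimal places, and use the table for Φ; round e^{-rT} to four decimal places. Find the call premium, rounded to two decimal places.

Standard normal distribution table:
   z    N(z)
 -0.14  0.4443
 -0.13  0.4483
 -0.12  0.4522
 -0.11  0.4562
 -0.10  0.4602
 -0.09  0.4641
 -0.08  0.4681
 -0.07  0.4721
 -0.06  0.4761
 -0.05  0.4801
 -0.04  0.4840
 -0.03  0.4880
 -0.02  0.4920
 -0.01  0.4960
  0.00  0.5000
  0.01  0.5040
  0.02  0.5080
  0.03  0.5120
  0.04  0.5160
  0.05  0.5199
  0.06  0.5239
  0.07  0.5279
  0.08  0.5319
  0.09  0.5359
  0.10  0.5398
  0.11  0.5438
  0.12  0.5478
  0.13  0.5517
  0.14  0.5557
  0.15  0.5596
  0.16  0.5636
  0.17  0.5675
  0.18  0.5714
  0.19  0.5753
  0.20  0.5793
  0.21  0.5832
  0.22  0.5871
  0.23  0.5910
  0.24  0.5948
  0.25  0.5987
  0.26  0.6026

σ√T = 0.48 × 0.7071 = 0.3394
ln(S/K) + (r + σ²/2)T = ln(320/316) + (0.008 + 0.48²/2)·0.5 = 0.0126 + 0.0616 = 0.0742
d₁ = 0.0742 / 0.3394 = 0.2186 → 0.22
d₂ = d₁ − σ√T = 0.2186 − 0.3394 = -0.1209 → -0.12
e^(−rT) = e^(−0.008·0.5) = 0.9960
N(d₁) = N(0.22) = 0.5871;  N(d₂) = N(-0.12) = 0.4522
C = 320·0.5871 − 316·0.9960·0.4522 = 187.8720 − 142.3236 = 45.5484

$45.55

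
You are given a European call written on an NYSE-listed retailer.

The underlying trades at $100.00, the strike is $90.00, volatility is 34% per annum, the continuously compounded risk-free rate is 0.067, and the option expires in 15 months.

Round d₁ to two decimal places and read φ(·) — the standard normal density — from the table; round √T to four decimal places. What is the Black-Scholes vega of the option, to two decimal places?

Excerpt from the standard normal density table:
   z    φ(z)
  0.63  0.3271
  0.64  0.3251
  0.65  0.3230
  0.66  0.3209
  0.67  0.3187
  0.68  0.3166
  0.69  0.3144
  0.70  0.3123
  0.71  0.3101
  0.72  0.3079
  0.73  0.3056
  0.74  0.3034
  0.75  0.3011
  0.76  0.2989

35.15

T = 1.25;  σ√T = 0.3801
d₁ = [ln(100/90) + (0.067 + ½·0.34²)·1.25] / (σ√T) = (0.1054 + 0.1560) / 0.3801 = 0.6876 ≈ 0.69
√T = √1.25 = 1.1180
φ(d₁) = φ(0.69) = 0.3144
vega = S·φ(d₁)·√T = 100·0.3144·1.1180 = 35.1499
(Call and put vega coincide under Black-Scholes.)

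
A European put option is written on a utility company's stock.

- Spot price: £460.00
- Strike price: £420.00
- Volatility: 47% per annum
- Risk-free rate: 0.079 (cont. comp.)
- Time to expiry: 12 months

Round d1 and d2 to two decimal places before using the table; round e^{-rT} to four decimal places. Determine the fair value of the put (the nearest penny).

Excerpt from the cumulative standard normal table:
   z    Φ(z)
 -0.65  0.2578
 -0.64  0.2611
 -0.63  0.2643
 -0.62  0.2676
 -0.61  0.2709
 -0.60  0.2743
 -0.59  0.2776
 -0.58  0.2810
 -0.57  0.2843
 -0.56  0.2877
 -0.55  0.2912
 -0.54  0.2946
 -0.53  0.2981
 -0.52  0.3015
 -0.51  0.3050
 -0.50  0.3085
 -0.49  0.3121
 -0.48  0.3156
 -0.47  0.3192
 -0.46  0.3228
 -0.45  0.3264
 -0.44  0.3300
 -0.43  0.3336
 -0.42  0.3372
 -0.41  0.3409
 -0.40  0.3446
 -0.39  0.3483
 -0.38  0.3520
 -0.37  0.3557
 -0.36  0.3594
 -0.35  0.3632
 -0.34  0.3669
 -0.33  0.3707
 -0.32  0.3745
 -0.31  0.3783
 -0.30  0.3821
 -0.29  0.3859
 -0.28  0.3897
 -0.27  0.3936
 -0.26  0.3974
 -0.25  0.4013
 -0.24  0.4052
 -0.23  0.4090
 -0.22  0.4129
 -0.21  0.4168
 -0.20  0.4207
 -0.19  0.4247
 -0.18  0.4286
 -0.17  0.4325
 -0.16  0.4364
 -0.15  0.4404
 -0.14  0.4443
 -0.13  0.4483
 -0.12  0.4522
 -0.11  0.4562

T = 1;  σ√T = 0.4700
ln(S/K) + (r + σ²/2)T = ln(460/420) + (0.079 + 0.47²/2)·1 = 0.0910 + 0.1895 = 0.2804
d₁ = 0.2804 / 0.4700 = 0.5966 ≈ 0.60
d₂ = d₁ − σ√T = 0.5966 − 0.4700 = 0.1266 ≈ 0.13
exp(−rT) = exp(−0.079·1) = 0.9240
N(−d₂) = N(-0.13) = 0.4483;  N(−d₁) = N(-0.60) = 0.2743
P = 420·0.9240·0.4483 − 460·0.2743 = 173.9763 − 126.1780 = 47.7983

£47.80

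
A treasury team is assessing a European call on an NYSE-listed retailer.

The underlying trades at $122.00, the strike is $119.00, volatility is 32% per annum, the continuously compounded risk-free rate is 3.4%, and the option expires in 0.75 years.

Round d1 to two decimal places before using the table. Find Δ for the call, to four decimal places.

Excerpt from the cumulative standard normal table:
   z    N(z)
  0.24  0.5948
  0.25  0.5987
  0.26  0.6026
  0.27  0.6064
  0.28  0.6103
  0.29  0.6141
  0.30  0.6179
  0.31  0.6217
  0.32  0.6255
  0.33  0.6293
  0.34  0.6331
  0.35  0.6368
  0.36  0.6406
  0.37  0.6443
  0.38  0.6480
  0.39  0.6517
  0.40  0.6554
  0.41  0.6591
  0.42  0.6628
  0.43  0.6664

σ√T = 0.32 × 0.8660 = 0.2771
d₁ = [ln(122/119) + (0.034 + 0.32²/2)·0.75] / 0.2771 = [0.0249 + 0.0639] / 0.2771 = 0.3204 ≈ 0.32
N(d₁) = N(0.32) = 0.6255
Δ_call = N(d₁) = 0.6255

0.6255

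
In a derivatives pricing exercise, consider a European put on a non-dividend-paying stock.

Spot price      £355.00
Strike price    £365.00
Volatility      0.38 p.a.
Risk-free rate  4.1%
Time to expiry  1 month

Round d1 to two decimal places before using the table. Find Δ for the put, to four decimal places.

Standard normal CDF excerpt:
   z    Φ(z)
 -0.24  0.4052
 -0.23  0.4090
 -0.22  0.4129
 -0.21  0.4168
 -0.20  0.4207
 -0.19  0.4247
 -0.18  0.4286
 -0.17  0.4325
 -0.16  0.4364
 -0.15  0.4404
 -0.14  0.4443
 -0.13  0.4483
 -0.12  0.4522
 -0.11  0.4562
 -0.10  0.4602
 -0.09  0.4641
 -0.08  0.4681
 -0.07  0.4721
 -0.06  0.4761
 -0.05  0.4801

-0.5675

σ√T = 0.38·√0.08333 = 0.1097
d₁ = [ln(355/365) + (0.041 + 0.38²/2)·0.08333] / 0.1097 = [-0.0278 + 0.0094] / 0.1097 = -0.1672 → -0.17
N(d₁) = N(-0.17) = 0.4325
Δ_put = N(d₁) − 1 = 0.4325 − 1 = -0.5675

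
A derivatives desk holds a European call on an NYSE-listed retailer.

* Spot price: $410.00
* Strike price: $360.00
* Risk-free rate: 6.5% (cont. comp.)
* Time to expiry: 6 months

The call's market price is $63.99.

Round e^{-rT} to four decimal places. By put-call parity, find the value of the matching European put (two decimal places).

$2.47

exp(−rT) = exp(−0.065·0.5) = 0.9680
Put-call parity: C − P = S − K·e^(−rT) = 410 − 360·0.9680 = 410 − 348.4800 = 61.5200
P = C − (C − P) = 63.99 − (61.5200) = 2.4700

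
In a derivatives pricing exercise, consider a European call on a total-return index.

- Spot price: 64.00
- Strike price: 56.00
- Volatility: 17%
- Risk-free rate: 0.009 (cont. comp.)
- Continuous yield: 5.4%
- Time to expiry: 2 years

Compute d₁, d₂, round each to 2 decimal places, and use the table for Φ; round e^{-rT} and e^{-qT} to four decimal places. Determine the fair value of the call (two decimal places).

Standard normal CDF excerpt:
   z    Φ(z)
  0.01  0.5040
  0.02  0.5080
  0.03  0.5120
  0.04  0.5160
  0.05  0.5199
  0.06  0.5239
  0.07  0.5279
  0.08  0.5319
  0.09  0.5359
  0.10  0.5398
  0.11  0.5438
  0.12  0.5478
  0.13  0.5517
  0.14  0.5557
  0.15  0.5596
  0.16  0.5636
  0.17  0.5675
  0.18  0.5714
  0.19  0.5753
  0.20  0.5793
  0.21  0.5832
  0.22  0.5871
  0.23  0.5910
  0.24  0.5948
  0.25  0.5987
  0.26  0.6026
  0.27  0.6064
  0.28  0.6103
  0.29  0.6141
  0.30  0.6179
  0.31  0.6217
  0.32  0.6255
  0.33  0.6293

6.68

σ√T = 0.17·√2 = 0.2404
d₁ = [ln(64/56) + (0.009 − 0.054 + 0.17²/2)·2] / 0.2404 = [0.1335 − 0.0611] / 0.2404 = 0.3013 which rounds to 0.30
d₂ = d₁ − σ√T = 0.3013 − 0.2404 = 0.0609 which rounds to 0.06
exp(−qT) = exp(−0.054·2) = 0.8976;  exp(−rT) = exp(−0.009·2) = 0.9822
N(d₁) = N(0.30) = 0.6179;  N(d₂) = N(0.06) = 0.5239
C = 64·0.8976·0.6179 − 56·0.9822·0.5239 = 35.4961 − 28.8162 = 6.6800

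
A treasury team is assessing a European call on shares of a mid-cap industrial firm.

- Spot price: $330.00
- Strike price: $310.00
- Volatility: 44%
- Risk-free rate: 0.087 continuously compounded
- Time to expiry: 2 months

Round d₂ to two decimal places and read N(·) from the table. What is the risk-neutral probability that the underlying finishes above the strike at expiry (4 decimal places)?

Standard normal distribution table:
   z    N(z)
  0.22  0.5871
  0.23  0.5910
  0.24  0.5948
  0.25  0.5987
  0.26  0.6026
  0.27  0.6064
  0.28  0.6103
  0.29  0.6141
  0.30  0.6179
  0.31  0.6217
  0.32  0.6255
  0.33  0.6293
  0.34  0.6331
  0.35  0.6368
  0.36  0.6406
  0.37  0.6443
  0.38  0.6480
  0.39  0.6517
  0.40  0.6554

σ√T = 0.44 × 0.4082 = 0.1796
d₁ = [ln(330/310) + (0.087 + 0.44²/2)·0.1667] / 0.1796 = [0.0625 + 0.0306] / 0.1796 = 0.5186 ⇒ 0.52
d₂ = d₁ − σ√T = 0.5186 − 0.1796 = 0.3390 ⇒ 0.34
Pr(exercise) under Q = N(d₂) = 0.6331

0.6331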